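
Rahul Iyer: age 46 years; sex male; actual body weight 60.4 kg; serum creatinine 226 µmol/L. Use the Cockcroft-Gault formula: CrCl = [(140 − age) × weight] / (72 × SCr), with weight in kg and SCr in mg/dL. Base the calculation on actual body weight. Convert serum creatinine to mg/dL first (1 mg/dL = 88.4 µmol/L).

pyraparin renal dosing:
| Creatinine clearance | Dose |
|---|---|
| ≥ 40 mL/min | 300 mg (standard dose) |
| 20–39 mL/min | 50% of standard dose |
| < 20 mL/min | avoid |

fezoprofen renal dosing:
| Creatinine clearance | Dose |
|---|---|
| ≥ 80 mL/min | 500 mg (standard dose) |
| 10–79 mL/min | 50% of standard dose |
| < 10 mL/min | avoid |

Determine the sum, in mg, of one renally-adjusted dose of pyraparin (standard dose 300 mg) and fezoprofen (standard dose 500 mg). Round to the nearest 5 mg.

400 mg

SCr = 226 / 88.4 = 2.557 mg/dL
CrCl = (140 − 46) × 60.4 / (72 × 2.557) = 5677.6 / 184.10 ≈ 30.8 mL/min
CrCl ≈ 31 mL/min.
pyraparin: 20–39 mL/min → 50% of 300 mg = 150 mg.
fezoprofen: 10–79 mL/min → 50% of 500 mg = 250 mg.
Total = 150 + 250 = 400 mg.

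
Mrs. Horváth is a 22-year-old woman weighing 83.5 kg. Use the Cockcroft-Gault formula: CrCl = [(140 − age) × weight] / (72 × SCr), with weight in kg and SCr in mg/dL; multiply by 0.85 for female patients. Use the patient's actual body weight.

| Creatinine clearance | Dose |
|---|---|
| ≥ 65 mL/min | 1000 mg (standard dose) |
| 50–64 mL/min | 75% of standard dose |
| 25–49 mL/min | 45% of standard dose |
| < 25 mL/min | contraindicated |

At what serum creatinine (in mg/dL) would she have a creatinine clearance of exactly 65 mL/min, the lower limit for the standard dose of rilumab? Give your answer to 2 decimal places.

Standard dose requires CrCl ≥ 65 mL/min.
Set (140 − 22) × 83.5 × 0.85 / (72 × SCr) = 65
SCr = (140 − 22) × 83.5 × 0.85 / (72 × 65) = 1.790 mg/dL

1.79 mg/dL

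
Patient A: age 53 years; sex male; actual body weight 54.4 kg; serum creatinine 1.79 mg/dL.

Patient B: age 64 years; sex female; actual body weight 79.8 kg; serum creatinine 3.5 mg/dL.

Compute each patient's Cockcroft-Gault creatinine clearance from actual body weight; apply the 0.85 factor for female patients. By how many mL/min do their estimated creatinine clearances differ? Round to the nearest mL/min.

Patient A: CrCl = (140 − 53) × 54.4 / (72 × 1.79) = 4732.8 / 128.88 ≈ 36.7 mL/min
Patient B: CrCl = (140 − 64) × 79.8 / (72 × 3.5) × 0.85 = 6064.8 / 252.00 × 0.85 ≈ 20.5 mL/min
|36.7 − 20.5| = 16.2 mL/min

16 mL/min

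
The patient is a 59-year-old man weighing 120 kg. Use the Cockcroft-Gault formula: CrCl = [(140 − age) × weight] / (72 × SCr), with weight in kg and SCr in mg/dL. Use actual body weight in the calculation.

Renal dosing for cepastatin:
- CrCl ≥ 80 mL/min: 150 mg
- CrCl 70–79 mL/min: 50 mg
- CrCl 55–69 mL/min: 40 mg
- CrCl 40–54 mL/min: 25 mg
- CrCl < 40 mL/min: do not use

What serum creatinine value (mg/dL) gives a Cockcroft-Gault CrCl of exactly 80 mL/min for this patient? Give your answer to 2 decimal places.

1.69 mg/dL

Standard dose requires CrCl ≥ 80 mL/min.
Set (140 − 59) × 120 / (72 × SCr) = 80
SCr = (140 − 59) × 120 / (72 × 80) = 1.688 mg/dL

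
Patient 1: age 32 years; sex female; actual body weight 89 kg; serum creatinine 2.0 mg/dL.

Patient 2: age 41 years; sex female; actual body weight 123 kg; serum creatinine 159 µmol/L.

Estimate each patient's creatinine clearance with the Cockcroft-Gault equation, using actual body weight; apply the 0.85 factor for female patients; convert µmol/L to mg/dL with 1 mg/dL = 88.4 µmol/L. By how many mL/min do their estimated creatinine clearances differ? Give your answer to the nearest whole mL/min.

23 mL/min

Patient 1: CrCl = (140 − 32) × 89 / (72 × 2) × 0.85 = 9612.0 / 144.00 × 0.85 ≈ 56.7 mL/min
Patient 2: SCr = 159 / 88.4 = 1.799 mg/dL
Patient 2: CrCl = (140 − 41) × 123 / (72 × 1.799) × 0.85 = 12177.0 / 129.53 × 0.85 ≈ 79.9 mL/min
|56.7 − 79.9| = 23.2 mL/min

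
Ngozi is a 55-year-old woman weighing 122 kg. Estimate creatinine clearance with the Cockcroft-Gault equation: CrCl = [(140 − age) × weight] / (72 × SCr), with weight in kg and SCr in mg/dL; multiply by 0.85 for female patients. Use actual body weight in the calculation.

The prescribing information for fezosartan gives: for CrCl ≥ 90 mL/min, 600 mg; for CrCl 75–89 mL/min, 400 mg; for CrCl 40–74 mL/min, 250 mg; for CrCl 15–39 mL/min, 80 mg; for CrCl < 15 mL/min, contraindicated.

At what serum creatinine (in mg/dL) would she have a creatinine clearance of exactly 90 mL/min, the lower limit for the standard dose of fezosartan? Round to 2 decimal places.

Standard dose requires CrCl ≥ 90 mL/min.
Set (140 − 55) × 122 × 0.85 / (72 × SCr) = 90
SCr = (140 − 55) × 122 × 0.85 / (72 × 90) = 1.360 mg/dL

1.36 mg/dL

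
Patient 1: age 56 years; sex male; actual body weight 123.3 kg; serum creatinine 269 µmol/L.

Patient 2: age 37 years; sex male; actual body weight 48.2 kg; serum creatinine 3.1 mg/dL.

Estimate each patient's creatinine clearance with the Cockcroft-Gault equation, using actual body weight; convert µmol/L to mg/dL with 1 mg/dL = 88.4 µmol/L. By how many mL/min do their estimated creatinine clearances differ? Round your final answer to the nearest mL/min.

Patient 1: SCr = 269 / 88.4 = 3.043 mg/dL
Patient 1: CrCl = (140 − 56) × 123.3 / (72 × 3.043) = 10357.2 / 219.10 ≈ 47.3 mL/min
Patient 2: CrCl = (140 − 37) × 48.2 / (72 × 3.1) = 4964.6 / 223.20 ≈ 22.2 mL/min
|47.3 − 22.2| = 25.1 mL/min

25 mL/min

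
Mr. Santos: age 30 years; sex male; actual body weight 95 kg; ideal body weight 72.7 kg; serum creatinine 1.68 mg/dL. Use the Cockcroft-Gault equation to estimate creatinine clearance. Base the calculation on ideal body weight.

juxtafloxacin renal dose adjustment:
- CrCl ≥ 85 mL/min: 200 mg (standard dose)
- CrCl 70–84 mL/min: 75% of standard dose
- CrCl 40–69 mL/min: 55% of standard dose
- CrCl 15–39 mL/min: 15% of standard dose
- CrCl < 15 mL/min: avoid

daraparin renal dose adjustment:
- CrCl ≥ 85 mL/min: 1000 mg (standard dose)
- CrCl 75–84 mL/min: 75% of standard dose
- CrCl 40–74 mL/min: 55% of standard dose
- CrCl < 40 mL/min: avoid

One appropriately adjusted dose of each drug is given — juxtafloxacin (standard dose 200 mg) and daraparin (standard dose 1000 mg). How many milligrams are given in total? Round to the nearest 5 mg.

CrCl = (140 − 30) × 72.7 / (72 × 1.68) = 7997.0 / 120.96 ≈ 66.1 mL/min
CrCl ≈ 66 mL/min.
juxtafloxacin: 40–69 mL/min → 55% of 200 mg = 110 mg.
daraparin: 40–74 mL/min → 55% of 1000 mg = 550 mg.
Total = 110 + 550 = 660 mg.

660 mg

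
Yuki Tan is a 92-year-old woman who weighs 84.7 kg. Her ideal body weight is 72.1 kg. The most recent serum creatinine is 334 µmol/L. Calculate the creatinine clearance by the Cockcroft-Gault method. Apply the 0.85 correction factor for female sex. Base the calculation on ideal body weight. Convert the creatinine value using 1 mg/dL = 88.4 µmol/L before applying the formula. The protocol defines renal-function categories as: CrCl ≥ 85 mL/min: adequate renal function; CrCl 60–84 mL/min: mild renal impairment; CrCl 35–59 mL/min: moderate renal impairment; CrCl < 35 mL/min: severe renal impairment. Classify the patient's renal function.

severe renal impairment

SCr = 334 / 88.4 = 3.778 mg/dL
CrCl = (140 − 92) × 72.1 / (72 × 3.778) × 0.85 = 3460.8 / 272.02 × 0.85 ≈ 10.8 mL/min
11 mL/min falls in the 'severe renal impairment' range.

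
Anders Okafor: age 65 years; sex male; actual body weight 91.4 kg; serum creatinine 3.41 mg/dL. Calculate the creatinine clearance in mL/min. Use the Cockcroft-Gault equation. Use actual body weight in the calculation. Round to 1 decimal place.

27.9 mL/min

CrCl = (140 − 65) × 91.4 / (72 × 3.41) = 6855.0 / 245.52 ≈ 27.9 mL/min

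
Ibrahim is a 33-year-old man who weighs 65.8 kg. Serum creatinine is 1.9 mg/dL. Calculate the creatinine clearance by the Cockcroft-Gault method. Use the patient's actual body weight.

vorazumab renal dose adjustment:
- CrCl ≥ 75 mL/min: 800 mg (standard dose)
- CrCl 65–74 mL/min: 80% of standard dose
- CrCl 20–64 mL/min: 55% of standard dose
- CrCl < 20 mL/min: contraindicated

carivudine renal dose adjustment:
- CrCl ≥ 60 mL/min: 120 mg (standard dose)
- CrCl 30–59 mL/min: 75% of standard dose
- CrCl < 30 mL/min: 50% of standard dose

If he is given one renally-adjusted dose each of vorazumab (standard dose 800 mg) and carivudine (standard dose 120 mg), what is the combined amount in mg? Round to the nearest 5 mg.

CrCl = (140 − 33) × 65.8 / (72 × 1.9) = 7040.6 / 136.80 ≈ 51.5 mL/min
CrCl ≈ 51 mL/min.
vorazumab: 20–64 mL/min → 55% of 800 mg = 440 mg.
carivudine: 30–59 mL/min → 75% of 120 mg = 90 mg.
Total = 440 + 90 = 530 mg.

530 mg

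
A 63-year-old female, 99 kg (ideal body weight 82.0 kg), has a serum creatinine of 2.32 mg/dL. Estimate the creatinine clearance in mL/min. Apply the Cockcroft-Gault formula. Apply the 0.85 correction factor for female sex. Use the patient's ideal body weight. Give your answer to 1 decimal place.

CrCl = (140 − 63) × 82 / (72 × 2.32) × 0.85 = 6314.0 / 167.04 × 0.85 ≈ 32.1 mL/min

32.1 mL/min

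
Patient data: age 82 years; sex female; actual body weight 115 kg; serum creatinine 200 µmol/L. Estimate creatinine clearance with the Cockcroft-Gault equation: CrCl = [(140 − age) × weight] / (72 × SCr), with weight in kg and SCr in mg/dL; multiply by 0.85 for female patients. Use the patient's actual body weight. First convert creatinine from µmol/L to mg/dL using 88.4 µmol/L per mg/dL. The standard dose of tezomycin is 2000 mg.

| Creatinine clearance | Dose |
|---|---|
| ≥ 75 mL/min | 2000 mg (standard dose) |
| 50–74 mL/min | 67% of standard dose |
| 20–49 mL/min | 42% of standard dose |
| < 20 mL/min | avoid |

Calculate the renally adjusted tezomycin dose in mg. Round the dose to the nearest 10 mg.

840 mg

SCr = 200 / 88.4 = 2.262 mg/dL
CrCl = (140 − 82) × 115 / (72 × 2.262) × 0.85 = 6670.0 / 162.86 × 0.85 ≈ 34.8 mL/min
CrCl ≈ 35 mL/min → bracket 20–49 mL/min.
42% of 2000 mg = 840 mg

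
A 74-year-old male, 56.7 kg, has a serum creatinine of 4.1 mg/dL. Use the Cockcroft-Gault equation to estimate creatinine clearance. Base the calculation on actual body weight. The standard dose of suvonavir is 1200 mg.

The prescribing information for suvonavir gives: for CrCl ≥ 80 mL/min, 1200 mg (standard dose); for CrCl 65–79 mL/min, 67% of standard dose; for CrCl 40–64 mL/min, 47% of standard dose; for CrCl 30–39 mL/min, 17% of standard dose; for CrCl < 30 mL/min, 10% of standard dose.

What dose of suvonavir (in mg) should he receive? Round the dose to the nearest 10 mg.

CrCl = (140 − 74) × 56.7 / (72 × 4.1) = 3742.2 / 295.20 ≈ 12.7 mL/min
CrCl ≈ 13 mL/min → bracket < 30 mL/min.
10% of 1200 mg = 120 mg

120 mg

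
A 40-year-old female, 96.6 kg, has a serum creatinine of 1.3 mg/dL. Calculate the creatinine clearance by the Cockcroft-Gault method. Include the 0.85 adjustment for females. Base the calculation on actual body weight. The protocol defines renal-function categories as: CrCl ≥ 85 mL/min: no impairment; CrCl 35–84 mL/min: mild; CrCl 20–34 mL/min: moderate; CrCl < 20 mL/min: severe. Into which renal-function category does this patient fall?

no impairment

CrCl = (140 − 40) × 96.6 / (72 × 1.3) × 0.85 = 9660.0 / 93.60 × 0.85 ≈ 87.7 mL/min
88 mL/min falls in the 'no impairment' range.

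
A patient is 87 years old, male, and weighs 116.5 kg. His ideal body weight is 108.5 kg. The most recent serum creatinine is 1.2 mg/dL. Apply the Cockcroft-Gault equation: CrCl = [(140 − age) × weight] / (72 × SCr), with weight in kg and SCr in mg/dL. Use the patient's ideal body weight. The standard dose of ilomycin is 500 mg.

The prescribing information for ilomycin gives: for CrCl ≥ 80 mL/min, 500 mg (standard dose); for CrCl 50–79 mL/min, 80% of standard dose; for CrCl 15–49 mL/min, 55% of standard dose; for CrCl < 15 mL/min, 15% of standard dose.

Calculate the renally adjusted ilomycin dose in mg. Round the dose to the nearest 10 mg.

400 mg

CrCl = (140 − 87) × 108.5 / (72 × 1.2) = 5750.5 / 86.40 ≈ 66.6 mL/min
CrCl ≈ 67 mL/min → bracket 50–79 mL/min.
80% of 500 mg = 400 mg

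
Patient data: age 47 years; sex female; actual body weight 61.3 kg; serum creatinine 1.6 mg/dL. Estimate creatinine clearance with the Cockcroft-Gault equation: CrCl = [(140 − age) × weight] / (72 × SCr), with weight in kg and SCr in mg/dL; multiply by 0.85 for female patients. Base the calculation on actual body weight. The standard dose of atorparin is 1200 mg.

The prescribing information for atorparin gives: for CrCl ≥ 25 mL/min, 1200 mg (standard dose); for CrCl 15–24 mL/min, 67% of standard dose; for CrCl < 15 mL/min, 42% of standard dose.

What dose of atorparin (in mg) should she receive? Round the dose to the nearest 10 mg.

1200 mg

CrCl = (140 − 47) × 61.3 / (72 × 1.6) × 0.85 = 5700.9 / 115.20 × 0.85 ≈ 42.1 mL/min
CrCl ≈ 42 mL/min → bracket ≥ 25 mL/min.
100% of 1200 mg = 1200 mg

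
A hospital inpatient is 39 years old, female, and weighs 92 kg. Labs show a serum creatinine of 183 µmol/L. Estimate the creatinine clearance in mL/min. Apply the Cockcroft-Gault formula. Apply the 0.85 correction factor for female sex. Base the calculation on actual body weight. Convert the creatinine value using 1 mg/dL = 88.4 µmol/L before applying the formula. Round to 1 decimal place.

SCr = 183 / 88.4 = 2.07 mg/dL
CrCl = (140 − 39) × 92 / (72 × 2.07) × 0.85 = 9292.0 / 149.04 × 0.85 ≈ 53.0 mL/min

53.0 mL/min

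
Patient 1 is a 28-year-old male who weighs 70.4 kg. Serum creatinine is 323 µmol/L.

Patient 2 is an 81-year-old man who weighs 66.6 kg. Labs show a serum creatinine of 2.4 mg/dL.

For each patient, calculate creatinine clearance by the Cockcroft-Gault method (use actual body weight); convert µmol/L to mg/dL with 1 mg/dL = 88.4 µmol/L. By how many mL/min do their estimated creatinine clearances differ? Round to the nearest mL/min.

7 mL/min

Patient 1: SCr = 323 / 88.4 = 3.654 mg/dL
Patient 1: CrCl = (140 − 28) × 70.4 / (72 × 3.654) = 7884.8 / 263.09 ≈ 30.0 mL/min
Patient 2: CrCl = (140 − 81) × 66.6 / (72 × 2.4) = 3929.4 / 172.80 ≈ 22.7 mL/min
|30.0 − 22.7| = 7.3 mL/min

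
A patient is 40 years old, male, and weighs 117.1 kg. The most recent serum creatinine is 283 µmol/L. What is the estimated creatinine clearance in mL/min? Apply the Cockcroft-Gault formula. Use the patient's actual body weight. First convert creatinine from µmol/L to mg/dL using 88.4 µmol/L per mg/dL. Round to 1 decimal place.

SCr = 283 / 88.4 = 3.201 mg/dL
CrCl = (140 − 40) × 117.1 / (72 × 3.201) = 11710.0 / 230.47 ≈ 50.8 mL/min

50.8 mL/min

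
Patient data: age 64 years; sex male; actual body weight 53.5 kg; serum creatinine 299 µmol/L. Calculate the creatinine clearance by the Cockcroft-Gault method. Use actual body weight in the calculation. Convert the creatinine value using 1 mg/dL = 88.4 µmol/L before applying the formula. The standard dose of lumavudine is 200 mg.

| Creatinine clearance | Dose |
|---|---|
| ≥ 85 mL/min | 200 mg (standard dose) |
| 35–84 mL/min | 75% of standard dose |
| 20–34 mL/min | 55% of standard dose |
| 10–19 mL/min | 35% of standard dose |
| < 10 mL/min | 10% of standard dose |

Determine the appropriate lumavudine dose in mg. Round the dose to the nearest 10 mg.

70 mg

SCr = 299 / 88.4 = 3.382 mg/dL
CrCl = (140 − 64) × 53.5 / (72 × 3.382) = 4066.0 / 243.50 ≈ 16.7 mL/min
CrCl ≈ 17 mL/min → bracket 10–19 mL/min.
35% of 200 mg = 70 mg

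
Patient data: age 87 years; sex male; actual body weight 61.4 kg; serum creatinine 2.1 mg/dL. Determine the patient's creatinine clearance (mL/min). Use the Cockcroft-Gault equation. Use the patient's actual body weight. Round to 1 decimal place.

21.5 mL/min

CrCl = (140 − 87) × 61.4 / (72 × 2.1) = 3254.2 / 151.20 ≈ 21.5 mL/min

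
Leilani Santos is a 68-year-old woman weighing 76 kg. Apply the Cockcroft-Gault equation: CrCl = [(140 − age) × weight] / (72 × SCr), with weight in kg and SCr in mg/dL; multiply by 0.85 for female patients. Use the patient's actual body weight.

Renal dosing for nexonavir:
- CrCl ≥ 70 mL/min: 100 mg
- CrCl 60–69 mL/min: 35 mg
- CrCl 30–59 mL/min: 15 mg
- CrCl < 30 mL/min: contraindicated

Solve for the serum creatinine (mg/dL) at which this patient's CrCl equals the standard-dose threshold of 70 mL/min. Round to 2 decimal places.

0.92 mg/dL

Standard dose requires CrCl ≥ 70 mL/min.
Set (140 − 68) × 76 × 0.85 / (72 × SCr) = 70
SCr = (140 − 68) × 76 × 0.85 / (72 × 70) = 0.923 mg/dL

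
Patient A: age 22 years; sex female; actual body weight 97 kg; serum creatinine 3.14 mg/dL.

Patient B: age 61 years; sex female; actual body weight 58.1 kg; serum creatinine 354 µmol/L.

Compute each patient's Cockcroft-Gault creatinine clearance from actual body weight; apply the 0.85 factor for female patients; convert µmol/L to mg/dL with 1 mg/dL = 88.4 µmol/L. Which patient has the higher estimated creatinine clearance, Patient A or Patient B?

Patient A

Patient A: CrCl = (140 − 22) × 97 / (72 × 3.14) × 0.85 = 11446.0 / 226.08 × 0.85 ≈ 43.0 mL/min
Patient B: SCr = 354 / 88.4 = 4.005 mg/dL
Patient B: CrCl = (140 − 61) × 58.1 / (72 × 4.005) × 0.85 = 4589.9 / 288.36 × 0.85 ≈ 13.5 mL/min
43.0 vs 13.5 mL/min → Patient A is higher.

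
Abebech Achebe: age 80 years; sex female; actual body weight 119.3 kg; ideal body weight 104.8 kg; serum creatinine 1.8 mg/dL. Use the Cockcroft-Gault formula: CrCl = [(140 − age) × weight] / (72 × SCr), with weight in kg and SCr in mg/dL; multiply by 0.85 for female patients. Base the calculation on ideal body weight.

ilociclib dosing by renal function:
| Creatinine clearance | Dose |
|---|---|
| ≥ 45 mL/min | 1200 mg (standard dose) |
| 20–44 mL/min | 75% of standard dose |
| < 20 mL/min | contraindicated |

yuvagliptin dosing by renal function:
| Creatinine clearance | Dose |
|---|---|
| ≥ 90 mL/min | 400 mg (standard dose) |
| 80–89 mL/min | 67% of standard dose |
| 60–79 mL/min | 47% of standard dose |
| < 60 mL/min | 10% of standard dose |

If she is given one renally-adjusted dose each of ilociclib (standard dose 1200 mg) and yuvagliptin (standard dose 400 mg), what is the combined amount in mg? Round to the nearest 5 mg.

940 mg

CrCl = (140 − 80) × 104.8 / (72 × 1.8) × 0.85 = 6288.0 / 129.60 × 0.85 ≈ 41.2 mL/min
CrCl ≈ 41 mL/min.
ilociclib: 20–44 mL/min → 75% of 1200 mg = 900 mg.
yuvagliptin: < 60 mL/min → 10% of 400 mg = 40 mg.
Total = 900 + 40 = 940 mg.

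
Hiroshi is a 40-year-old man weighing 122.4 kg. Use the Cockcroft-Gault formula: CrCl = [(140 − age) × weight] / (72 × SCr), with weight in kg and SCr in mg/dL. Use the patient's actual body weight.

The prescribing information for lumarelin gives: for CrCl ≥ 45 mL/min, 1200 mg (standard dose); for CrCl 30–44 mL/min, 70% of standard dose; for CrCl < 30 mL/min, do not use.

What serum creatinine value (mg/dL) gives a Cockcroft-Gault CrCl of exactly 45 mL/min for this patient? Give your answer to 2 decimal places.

3.78 mg/dL

Standard dose requires CrCl ≥ 45 mL/min.
Set (140 − 40) × 122.4 / (72 × SCr) = 45
SCr = (140 − 40) × 122.4 / (72 × 45) = 3.778 mg/dL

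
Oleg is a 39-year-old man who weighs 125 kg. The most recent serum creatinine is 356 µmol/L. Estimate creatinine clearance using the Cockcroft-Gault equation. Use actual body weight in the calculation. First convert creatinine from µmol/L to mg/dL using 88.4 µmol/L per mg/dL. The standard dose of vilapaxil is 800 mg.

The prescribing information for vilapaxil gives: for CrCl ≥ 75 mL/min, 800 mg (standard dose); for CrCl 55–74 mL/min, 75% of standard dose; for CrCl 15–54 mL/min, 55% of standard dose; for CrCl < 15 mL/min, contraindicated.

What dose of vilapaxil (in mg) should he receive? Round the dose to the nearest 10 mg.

440 mg

SCr = 356 / 88.4 = 4.027 mg/dL
CrCl = (140 − 39) × 125 / (72 × 4.027) = 12625.0 / 289.94 ≈ 43.5 mL/min
CrCl ≈ 44 mL/min → bracket 15–54 mL/min.
55% of 800 mg = 440 mg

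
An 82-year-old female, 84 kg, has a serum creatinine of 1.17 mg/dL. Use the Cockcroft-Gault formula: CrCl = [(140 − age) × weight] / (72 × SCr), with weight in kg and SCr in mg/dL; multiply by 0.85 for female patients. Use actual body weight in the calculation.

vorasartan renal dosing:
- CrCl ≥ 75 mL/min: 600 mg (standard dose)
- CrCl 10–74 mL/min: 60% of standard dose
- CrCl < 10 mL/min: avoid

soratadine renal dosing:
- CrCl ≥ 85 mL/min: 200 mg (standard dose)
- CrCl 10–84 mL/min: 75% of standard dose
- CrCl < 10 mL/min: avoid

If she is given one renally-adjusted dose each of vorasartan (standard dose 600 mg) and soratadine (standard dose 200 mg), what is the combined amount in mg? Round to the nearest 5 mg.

CrCl = (140 − 82) × 84 / (72 × 1.17) × 0.85 = 4872.0 / 84.24 × 0.85 ≈ 49.2 mL/min
CrCl ≈ 49 mL/min.
vorasartan: 10–74 mL/min → 60% of 600 mg = 360 mg.
soratadine: 10–84 mL/min → 75% of 200 mg = 150 mg.
Total = 360 + 150 = 510 mg.

510 mg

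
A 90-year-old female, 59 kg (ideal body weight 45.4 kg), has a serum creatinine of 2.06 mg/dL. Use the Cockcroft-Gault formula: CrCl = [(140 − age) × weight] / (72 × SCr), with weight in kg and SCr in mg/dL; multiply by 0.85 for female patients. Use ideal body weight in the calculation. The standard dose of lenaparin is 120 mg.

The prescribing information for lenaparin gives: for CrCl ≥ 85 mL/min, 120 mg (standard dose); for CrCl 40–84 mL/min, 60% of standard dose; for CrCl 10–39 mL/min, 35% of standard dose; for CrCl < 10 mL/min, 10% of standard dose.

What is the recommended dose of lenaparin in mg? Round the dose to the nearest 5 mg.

40 mg

CrCl = (140 − 90) × 45.4 / (72 × 2.06) × 0.85 = 2270.0 / 148.32 × 0.85 ≈ 13.0 mL/min
CrCl ≈ 13 mL/min → bracket 10–39 mL/min.
35% of 120 mg = 42 mg → 40 mg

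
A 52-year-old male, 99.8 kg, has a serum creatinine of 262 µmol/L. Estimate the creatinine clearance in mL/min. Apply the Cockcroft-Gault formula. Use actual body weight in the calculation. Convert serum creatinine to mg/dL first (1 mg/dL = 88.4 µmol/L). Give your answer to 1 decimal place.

SCr = 262 / 88.4 = 2.964 mg/dL
CrCl = (140 − 52) × 99.8 / (72 × 2.964) = 8782.4 / 213.41 ≈ 41.2 mL/min

41.2 mL/min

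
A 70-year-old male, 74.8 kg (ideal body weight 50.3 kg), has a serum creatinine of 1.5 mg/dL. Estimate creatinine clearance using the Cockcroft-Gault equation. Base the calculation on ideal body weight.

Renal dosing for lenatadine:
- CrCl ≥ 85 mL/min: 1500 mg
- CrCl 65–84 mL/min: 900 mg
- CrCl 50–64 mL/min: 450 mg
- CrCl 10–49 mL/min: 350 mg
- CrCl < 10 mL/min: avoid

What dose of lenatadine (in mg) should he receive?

350 mg

CrCl = (140 − 70) × 50.3 / (72 × 1.5) = 3521.0 / 108.00 ≈ 32.6 mL/min
CrCl ≈ 33 mL/min → bracket 10–49 mL/min.
Dose for this bracket: 350 mg.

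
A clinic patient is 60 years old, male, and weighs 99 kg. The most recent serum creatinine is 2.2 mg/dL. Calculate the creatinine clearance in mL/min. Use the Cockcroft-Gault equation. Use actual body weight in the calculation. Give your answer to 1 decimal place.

CrCl = (140 − 60) × 99 / (72 × 2.2) = 7920.0 / 158.40 ≈ 50.0 mL/min

50.0 mL/min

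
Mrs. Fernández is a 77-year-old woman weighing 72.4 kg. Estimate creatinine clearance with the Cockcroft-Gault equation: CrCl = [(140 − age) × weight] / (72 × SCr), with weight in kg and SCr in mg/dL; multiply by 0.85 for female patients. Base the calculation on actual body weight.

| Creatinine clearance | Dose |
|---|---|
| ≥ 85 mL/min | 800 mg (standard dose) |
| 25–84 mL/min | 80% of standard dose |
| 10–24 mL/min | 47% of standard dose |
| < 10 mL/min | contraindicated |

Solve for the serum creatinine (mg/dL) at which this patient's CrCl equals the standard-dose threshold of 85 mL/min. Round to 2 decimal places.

Standard dose requires CrCl ≥ 85 mL/min.
Set (140 − 77) × 72.4 × 0.85 / (72 × SCr) = 85
SCr = (140 − 77) × 72.4 × 0.85 / (72 × 85) = 0.634 mg/dL

0.63 mg/dL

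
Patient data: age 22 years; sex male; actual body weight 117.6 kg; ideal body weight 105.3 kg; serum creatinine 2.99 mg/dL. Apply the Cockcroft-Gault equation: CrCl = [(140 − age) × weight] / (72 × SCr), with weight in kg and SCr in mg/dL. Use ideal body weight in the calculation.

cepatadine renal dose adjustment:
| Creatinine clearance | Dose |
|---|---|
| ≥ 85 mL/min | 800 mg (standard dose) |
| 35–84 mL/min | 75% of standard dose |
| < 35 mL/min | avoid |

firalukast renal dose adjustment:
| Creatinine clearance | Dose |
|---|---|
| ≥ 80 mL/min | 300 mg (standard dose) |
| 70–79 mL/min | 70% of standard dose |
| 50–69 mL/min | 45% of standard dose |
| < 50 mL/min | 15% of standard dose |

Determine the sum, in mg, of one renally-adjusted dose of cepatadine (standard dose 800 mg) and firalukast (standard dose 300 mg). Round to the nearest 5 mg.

735 mg

CrCl = (140 − 22) × 105.3 / (72 × 2.99) = 12425.4 / 215.28 ≈ 57.7 mL/min
CrCl ≈ 58 mL/min.
cepatadine: 35–84 mL/min → 75% of 800 mg = 600 mg.
firalukast: 50–69 mL/min → 45% of 300 mg = 135 mg.
Total = 600 + 135 = 735 mg.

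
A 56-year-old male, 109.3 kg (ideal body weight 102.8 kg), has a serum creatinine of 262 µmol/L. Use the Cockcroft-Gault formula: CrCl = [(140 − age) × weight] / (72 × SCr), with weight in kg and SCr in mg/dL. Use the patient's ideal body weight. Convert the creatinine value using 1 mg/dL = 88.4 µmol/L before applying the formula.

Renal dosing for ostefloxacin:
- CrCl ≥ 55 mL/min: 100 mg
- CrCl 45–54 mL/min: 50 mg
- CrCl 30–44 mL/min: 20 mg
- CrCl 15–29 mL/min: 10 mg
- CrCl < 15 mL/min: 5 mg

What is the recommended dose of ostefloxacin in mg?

20 mg

SCr = 262 / 88.4 = 2.964 mg/dL
CrCl = (140 − 56) × 102.8 / (72 × 2.964) = 8635.2 / 213.41 ≈ 40.5 mL/min
CrCl ≈ 40 mL/min → bracket 30–44 mL/min.
Dose for this bracket: 20 mg.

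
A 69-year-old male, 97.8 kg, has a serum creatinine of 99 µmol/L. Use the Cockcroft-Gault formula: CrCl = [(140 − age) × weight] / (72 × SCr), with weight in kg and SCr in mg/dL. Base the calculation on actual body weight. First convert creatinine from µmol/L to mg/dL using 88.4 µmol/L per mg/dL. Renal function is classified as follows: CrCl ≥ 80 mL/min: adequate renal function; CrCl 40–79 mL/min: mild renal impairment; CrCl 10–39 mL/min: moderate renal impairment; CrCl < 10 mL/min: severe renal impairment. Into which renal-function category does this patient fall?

adequate renal function

SCr = 99 / 88.4 = 1.12 mg/dL
CrCl = (140 − 69) × 97.8 / (72 × 1.12) = 6943.8 / 80.64 ≈ 86.1 mL/min
86 mL/min falls in the 'adequate renal function' range.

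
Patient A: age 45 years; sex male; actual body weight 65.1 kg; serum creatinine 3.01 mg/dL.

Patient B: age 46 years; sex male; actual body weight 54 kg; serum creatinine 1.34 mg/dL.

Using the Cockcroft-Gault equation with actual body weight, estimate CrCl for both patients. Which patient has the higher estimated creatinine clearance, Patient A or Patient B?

Patient A: CrCl = (140 − 45) × 65.1 / (72 × 3.01) = 6184.5 / 216.72 ≈ 28.5 mL/min
Patient B: CrCl = (140 − 46) × 54 / (72 × 1.34) = 5076.0 / 96.48 ≈ 52.6 mL/min
28.5 vs 52.6 mL/min → Patient B is higher.

Patient B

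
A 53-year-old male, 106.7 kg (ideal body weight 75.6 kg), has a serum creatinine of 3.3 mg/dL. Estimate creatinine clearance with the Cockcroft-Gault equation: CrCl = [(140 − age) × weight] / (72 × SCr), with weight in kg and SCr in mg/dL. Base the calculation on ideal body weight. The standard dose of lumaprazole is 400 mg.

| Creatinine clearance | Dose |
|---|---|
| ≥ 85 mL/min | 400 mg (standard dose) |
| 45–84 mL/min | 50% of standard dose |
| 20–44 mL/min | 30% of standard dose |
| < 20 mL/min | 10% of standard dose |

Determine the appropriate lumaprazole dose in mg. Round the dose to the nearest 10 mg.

CrCl = (140 − 53) × 75.6 / (72 × 3.3) = 6577.2 / 237.60 ≈ 27.7 mL/min
CrCl ≈ 28 mL/min → bracket 20–44 mL/min.
30% of 400 mg = 120 mg

120 mg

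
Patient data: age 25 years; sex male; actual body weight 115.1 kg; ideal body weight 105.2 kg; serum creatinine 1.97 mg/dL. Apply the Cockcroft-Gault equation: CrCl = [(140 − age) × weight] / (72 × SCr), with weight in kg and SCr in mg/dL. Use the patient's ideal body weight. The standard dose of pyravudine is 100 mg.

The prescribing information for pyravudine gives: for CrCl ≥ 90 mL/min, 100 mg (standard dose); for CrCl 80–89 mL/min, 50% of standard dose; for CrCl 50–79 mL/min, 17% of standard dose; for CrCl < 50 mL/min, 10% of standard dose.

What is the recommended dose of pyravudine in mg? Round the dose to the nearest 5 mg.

CrCl = (140 − 25) × 105.2 / (72 × 1.97) = 12098.0 / 141.84 ≈ 85.3 mL/min
CrCl ≈ 85 mL/min → bracket 80–89 mL/min.
50% of 100 mg = 50 mg

50 mg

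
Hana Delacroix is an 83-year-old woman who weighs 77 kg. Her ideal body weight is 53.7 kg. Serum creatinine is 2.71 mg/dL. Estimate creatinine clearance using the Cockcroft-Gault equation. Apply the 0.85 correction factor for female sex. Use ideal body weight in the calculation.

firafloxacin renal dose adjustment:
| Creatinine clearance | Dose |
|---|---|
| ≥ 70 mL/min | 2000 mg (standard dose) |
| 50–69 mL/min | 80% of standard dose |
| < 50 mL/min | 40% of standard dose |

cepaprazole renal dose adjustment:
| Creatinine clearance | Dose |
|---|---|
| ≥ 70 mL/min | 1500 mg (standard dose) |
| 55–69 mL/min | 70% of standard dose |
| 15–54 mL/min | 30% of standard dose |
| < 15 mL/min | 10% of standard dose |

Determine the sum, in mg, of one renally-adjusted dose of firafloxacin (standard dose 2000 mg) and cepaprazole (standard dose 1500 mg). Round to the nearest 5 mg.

CrCl = (140 − 83) × 53.7 / (72 × 2.71) × 0.85 = 3060.9 / 195.12 × 0.85 ≈ 13.3 mL/min
CrCl ≈ 13 mL/min.
firafloxacin: < 50 mL/min → 40% of 2000 mg = 800 mg.
cepaprazole: < 15 mL/min → 10% of 1500 mg = 150 mg.
Total = 800 + 150 = 950 mg.

950 mg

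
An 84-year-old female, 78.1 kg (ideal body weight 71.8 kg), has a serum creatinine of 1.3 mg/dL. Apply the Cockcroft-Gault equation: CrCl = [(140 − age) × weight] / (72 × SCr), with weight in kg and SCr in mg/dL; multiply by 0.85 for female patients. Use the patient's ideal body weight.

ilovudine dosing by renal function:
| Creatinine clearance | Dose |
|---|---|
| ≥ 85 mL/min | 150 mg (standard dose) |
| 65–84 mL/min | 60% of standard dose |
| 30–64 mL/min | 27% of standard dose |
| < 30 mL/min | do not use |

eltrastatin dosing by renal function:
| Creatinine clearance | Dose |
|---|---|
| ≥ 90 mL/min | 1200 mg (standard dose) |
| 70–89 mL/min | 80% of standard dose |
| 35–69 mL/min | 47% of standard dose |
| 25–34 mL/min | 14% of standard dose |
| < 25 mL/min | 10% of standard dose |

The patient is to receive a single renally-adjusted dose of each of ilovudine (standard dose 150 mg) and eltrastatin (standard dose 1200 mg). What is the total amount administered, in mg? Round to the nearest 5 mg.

CrCl = (140 − 84) × 71.8 / (72 × 1.3) × 0.85 = 4020.8 / 93.60 × 0.85 ≈ 36.5 mL/min
CrCl ≈ 37 mL/min.
ilovudine: 30–64 mL/min → 27% of 150 mg = 40.5 mg.
eltrastatin: 35–69 mL/min → 47% of 1200 mg = 564 mg.
Total = 40.5 + 564 = 604.5 mg.

605 mg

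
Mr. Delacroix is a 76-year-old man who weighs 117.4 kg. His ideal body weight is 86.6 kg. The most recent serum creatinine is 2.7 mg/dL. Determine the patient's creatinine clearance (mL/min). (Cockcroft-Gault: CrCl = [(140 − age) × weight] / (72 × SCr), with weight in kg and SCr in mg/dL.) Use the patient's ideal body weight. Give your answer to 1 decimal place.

28.5 mL/min

CrCl = (140 − 76) × 86.6 / (72 × 2.7) = 5542.4 / 194.40 ≈ 28.5 mL/min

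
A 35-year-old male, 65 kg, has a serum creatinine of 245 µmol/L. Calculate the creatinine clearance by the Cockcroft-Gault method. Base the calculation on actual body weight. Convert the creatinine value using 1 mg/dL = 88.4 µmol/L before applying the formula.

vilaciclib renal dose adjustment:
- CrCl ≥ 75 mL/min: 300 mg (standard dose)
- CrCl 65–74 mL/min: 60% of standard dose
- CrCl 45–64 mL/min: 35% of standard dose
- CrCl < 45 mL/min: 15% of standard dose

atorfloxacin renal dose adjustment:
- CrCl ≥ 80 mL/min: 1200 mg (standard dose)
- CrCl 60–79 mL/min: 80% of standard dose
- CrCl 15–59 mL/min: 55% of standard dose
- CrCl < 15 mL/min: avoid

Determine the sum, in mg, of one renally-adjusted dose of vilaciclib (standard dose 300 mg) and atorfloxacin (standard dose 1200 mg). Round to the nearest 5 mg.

705 mg

SCr = 245 / 88.4 = 2.771 mg/dL
CrCl = (140 − 35) × 65 / (72 × 2.771) = 6825.0 / 199.51 ≈ 34.2 mL/min
CrCl ≈ 34 mL/min.
vilaciclib: < 45 mL/min → 15% of 300 mg = 45 mg.
atorfloxacin: 15–59 mL/min → 55% of 1200 mg = 660 mg.
Total = 45 + 660 = 705 mg.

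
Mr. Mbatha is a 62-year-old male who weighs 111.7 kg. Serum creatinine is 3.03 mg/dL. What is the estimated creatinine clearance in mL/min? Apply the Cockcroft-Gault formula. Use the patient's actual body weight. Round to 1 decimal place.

CrCl = (140 − 62) × 111.7 / (72 × 3.03) = 8712.6 / 218.16 ≈ 39.9 mL/min

39.9 mL/min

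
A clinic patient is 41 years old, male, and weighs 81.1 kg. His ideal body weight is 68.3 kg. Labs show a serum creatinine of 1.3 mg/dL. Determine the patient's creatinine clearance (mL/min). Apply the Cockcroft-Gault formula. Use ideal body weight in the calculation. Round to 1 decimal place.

72.2 mL/min

CrCl = (140 − 41) × 68.3 / (72 × 1.3) = 6761.7 / 93.60 ≈ 72.2 mL/min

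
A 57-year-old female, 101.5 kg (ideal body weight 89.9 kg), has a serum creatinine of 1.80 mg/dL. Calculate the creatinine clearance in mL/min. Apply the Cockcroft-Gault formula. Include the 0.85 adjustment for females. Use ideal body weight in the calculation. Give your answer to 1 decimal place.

CrCl = (140 − 57) × 89.9 / (72 × 1.8) × 0.85 = 7461.7 / 129.60 × 0.85 ≈ 48.9 mL/min

48.9 mL/min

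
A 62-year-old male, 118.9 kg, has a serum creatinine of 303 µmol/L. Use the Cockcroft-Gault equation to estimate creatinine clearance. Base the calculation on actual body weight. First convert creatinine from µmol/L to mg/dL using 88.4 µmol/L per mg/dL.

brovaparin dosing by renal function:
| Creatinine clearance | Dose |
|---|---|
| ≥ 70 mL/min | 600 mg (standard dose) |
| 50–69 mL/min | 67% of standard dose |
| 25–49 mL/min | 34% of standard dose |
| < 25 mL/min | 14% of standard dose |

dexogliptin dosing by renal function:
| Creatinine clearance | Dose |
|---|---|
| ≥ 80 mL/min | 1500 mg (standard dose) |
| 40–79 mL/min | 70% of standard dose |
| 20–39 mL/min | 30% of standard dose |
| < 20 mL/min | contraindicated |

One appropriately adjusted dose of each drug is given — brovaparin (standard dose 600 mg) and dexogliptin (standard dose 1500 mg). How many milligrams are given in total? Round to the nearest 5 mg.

655 mg

SCr = 303 / 88.4 = 3.428 mg/dL
CrCl = (140 − 62) × 118.9 / (72 × 3.428) = 9274.2 / 246.82 ≈ 37.6 mL/min
CrCl ≈ 38 mL/min.
brovaparin: 25–49 mL/min → 34% of 600 mg = 204 mg.
dexogliptin: 20–39 mL/min → 30% of 1500 mg = 450 mg.
Total = 204 + 450 = 654 mg.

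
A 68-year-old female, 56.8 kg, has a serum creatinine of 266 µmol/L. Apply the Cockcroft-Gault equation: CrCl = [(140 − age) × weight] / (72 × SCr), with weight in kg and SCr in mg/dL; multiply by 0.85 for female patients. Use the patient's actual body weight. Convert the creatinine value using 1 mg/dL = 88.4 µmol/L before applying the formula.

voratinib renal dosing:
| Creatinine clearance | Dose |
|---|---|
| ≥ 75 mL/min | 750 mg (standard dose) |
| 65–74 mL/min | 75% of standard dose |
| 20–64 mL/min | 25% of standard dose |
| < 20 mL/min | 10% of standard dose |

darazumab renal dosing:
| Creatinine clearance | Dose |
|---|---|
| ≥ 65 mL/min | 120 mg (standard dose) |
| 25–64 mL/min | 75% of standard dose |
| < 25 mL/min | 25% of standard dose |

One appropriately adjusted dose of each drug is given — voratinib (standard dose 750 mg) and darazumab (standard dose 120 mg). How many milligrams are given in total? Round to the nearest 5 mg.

105 mg

SCr = 266 / 88.4 = 3.009 mg/dL
CrCl = (140 − 68) × 56.8 / (72 × 3.009) × 0.85 = 4089.6 / 216.65 × 0.85 ≈ 16.0 mL/min
CrCl ≈ 16 mL/min.
voratinib: < 20 mL/min → 10% of 750 mg = 75 mg.
darazumab: < 25 mL/min → 25% of 120 mg = 30 mg.
Total = 75 + 30 = 105 mg.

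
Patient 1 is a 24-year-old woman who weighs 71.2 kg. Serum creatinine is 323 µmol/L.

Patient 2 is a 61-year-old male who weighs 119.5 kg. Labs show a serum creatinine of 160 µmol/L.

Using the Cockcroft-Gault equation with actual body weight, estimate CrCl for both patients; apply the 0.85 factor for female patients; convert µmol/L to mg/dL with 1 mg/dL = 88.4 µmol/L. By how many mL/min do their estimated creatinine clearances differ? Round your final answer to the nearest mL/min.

Patient 1: SCr = 323 / 88.4 = 3.654 mg/dL
Patient 1: CrCl = (140 − 24) × 71.2 / (72 × 3.654) × 0.85 = 8259.2 / 263.09 × 0.85 ≈ 26.7 mL/min
Patient 2: SCr = 160 / 88.4 = 1.81 mg/dL
Patient 2: CrCl = (140 − 61) × 119.5 / (72 × 1.81) = 9440.5 / 130.32 ≈ 72.4 mL/min
|26.7 − 72.4| = 45.7 mL/min

46 mL/min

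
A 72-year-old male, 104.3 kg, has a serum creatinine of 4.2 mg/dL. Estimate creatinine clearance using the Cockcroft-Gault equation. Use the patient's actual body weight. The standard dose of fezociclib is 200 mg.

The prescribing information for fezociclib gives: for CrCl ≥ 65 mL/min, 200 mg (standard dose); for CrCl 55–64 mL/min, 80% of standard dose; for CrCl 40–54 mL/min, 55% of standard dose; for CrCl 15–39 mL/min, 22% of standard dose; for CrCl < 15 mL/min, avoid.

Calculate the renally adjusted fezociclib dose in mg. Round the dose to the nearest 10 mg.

CrCl = (140 − 72) × 104.3 / (72 × 4.2) = 7092.4 / 302.40 ≈ 23.5 mL/min
CrCl ≈ 23 mL/min → bracket 15–39 mL/min.
22% of 200 mg = 44 mg → 40 mg

40 mg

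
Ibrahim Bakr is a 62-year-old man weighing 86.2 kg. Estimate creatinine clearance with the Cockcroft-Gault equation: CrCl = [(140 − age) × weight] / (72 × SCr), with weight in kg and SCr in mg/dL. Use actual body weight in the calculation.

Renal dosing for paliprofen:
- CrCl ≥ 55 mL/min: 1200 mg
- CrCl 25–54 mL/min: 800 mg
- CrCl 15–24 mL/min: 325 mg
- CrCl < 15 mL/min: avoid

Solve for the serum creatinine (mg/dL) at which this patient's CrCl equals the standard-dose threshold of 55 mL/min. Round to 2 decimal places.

1.70 mg/dL

Standard dose requires CrCl ≥ 55 mL/min.
Set (140 − 62) × 86.2 / (72 × SCr) = 55
SCr = (140 − 62) × 86.2 / (72 × 55) = 1.698 mg/dL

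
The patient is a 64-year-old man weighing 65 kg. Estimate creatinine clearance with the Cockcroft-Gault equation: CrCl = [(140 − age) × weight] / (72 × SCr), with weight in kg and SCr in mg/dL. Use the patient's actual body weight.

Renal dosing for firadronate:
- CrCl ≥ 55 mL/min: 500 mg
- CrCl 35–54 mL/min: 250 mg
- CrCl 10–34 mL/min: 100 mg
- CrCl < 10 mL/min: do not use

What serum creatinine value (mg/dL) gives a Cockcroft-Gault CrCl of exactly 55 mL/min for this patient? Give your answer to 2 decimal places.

1.25 mg/dL

Standard dose requires CrCl ≥ 55 mL/min.
Set (140 − 64) × 65 / (72 × SCr) = 55
SCr = (140 − 64) × 65 / (72 × 55) = 1.247 mg/dL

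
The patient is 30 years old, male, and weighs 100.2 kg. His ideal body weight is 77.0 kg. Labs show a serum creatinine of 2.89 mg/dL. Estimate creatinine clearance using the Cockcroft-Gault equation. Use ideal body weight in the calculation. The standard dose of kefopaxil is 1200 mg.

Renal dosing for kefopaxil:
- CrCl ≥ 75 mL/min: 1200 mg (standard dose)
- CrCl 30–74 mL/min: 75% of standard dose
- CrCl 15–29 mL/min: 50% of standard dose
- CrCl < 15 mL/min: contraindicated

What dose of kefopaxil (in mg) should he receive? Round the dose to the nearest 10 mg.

CrCl = (140 − 30) × 77 / (72 × 2.89) = 8470.0 / 208.08 ≈ 40.7 mL/min
CrCl ≈ 41 mL/min → bracket 30–74 mL/min.
75% of 1200 mg = 900 mg

900 mg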